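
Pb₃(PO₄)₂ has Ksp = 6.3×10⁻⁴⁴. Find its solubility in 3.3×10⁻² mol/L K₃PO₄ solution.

1.3×10⁻¹⁴ M

Pb₃(PO₄)₂(s) ⇌ 3 Pb²⁺(aq) + 2 PO₄³⁻(aq)
The solution already contains PO₄³⁻ at 3.3×10⁻² mol/L. Let s be the molar solubility of Pb₃(PO₄)₂.
[PO₄³⁻] ≈ 3.3×10⁻² mol/L (common ion dominates); [Pb²⁺] = 3s.
Ksp = [Pb²⁺]^3[PO₄³⁻]^2 = (3s)^3(3.3×10⁻²)^2
(3s)^3 = 6.3×10⁻⁴⁴ / (3.3×10⁻²)^2 = 5.8×10⁻⁴¹
s = 1.3×10⁻¹⁴ mol/L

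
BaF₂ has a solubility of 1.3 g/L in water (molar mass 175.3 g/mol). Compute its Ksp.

s = (1.3 g L⁻¹)/(175.3 g mol⁻¹) = 7.416×10⁻³ M
BaF₂(s) ⇌ Ba²⁺(aq) + 2 F⁻(aq)
Call the molar solubility s, so that [Ba²⁺] = s and [F⁻] = 2s.
Ksp = [Ba²⁺][F⁻]^2 = s · (2s)^2 = 4s^3
Ksp = 4 × (7.416×10⁻³)^3 = 1.6×10⁻⁶

Ksp = 1.6×10⁻⁶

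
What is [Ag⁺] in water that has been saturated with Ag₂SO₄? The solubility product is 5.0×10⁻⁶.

Ag₂SO₄(s) ⇌ 2 Ag⁺(aq) + SO₄²⁻(aq)
If s mol/L of Ag₂SO₄ dissolves, [Ag⁺] = 2s and [SO₄²⁻] = s.
Ksp = [Ag⁺]^2[SO₄²⁻] = (2s)^2 · s = 4s^3 = 5.0×10⁻⁶
s = 1.1×10⁻² mol L⁻¹
[Ag⁺] = 2s = 2.2×10⁻² mol L⁻¹

2.2×10⁻² M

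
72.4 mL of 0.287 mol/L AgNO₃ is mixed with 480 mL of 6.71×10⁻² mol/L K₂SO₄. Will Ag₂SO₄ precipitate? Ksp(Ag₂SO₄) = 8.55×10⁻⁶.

Yes

After mixing, V = 72.4 mL + 480 mL = 552.4 mL.
[Ag⁺] = (0.287)(72.4)/552.4 = 3.76×10⁻² mol/L
[SO₄²⁻] = (6.71×10⁻²)(480)/552.4 = 5.83×10⁻² mol/L
Q = [Ag⁺]^2[SO₄²⁻] = 8.25×10⁻⁵
Q = 8.25×10⁻⁵ > Ksp = 8.55×10⁻⁶, so the solution is supersaturated and Ag₂SO₄ precipitates.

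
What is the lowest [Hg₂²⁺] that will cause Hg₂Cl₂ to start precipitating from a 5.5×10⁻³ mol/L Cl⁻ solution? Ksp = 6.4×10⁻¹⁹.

Precipitation of each salt begins when its ion product equals Ksp.
Hg₂Cl₂(s) ⇌ Hg₂²⁺(aq) + 2 Cl⁻(aq)
Ksp = [Hg₂²⁺][Cl⁻]^2 = [Hg₂²⁺](5.5×10⁻³)^2
[Hg₂²⁺] = 6.4×10⁻¹⁹ / (5.5×10⁻³)^2 = 2.1×10⁻¹⁴
[Hg₂²⁺] = 2.1×10⁻¹⁴ mol/L

2.1×10⁻¹⁴ M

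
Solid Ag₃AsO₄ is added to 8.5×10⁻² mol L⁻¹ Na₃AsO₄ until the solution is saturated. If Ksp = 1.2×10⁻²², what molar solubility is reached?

3.7×10⁻⁸ M

Ag₃AsO₄(s) ⇌ 3 Ag⁺(aq) + AsO₄³⁻(aq)
AsO₄³⁻ is already present at 8.5×10⁻² mol L⁻¹. If s mol/L of Ag₃AsO₄ dissolves, [Ag⁺] = 3s while [AsO₄³⁻] ≈ 8.5×10⁻² mol L⁻¹.
Ksp = [Ag⁺]^3[AsO₄³⁻] = (3s)^3(8.5×10⁻²)
(3s)^3 = 1.2×10⁻²² / (8.5×10⁻²) = 1.4×10⁻²¹
s = 3.7×10⁻⁸ mol L⁻¹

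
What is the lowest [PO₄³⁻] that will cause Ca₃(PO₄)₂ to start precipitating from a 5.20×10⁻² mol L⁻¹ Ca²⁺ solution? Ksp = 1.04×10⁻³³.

2.72×10⁻¹⁵ M

Precipitation begins when Q = Ksp.
Ca₃(PO₄)₂(s) ⇌ 3 Ca²⁺(aq) + 2 PO₄³⁻(aq)
Ksp = [Ca²⁺]^3[PO₄³⁻]^2 = [PO₄³⁻]^2(5.20×10⁻²)^3
[PO₄³⁻]^2 = 1.04×10⁻³³ / (5.20×10⁻²)^3 = 7.40×10⁻³⁰
[PO₄³⁻] = 2.72×10⁻¹⁵ mol L⁻¹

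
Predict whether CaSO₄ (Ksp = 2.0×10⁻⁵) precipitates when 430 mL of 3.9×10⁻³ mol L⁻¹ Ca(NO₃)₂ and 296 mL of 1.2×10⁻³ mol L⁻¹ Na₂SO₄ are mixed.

No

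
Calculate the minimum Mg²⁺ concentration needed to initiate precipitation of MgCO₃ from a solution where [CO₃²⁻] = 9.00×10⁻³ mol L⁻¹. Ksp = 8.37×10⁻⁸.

Each salt precipitates once Q = Ksp for that salt.
MgCO₃(s) ⇌ Mg²⁺(aq) + CO₃²⁻(aq)
Ksp = [Mg²⁺][CO₃²⁻] = [Mg²⁺](9.00×10⁻³)
[Mg²⁺] = 8.37×10⁻⁸ / (9.00×10⁻³) = 9.30×10⁻⁶
[Mg²⁺] = 9.30×10⁻⁶ mol L⁻¹

9.30×10⁻⁶ M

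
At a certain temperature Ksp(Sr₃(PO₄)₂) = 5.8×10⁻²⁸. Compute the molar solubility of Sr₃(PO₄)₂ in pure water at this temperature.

1.4×10⁻⁶ M

Sr₃(PO₄)₂(s) ⇌ 3 Sr²⁺(aq) + 2 PO₄³⁻(aq)
With molar solubility s: [Sr²⁺] = 3s, [PO₄³⁻] = 2s.
Ksp = [Sr²⁺]^3[PO₄³⁻]^2 = (3s)^3 · (2s)^2 = 108s^5
108s^5 = 5.8×10⁻²⁸  ⇒  s^5 = 5.4×10⁻³⁰
s = (5.4×10⁻³⁰)^(1/5) = 1.4×10⁻⁶ mol/L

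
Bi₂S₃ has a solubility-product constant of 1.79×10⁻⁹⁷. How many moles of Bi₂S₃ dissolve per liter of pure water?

Bi₂S₃(s) ⇌ 2 Bi³⁺(aq) + 3 S²⁻(aq)
For each mole of Bi₂S₃ that dissolves per liter, [Bi³⁺] = 2s and [S²⁻] = 3s; let s denote this solubility.
Ksp = [Bi³⁺]^2[S²⁻]^3 = (2s)^2 · (3s)^3 = 108s^5
108s^5 = 1.79×10⁻⁹⁷  ⇒  s^5 = 1.66×10⁻⁹⁹
Taking the 5th root, s = 1.75×10⁻²⁰ mol L⁻¹.

1.75×10⁻²⁰ M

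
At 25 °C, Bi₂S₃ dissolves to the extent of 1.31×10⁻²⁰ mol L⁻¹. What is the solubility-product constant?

Ksp = 4.17×10⁻⁹⁸

Bi₂S₃(s) ⇌ 2 Bi³⁺(aq) + 3 S²⁻(aq)
With molar solubility s: [Bi³⁺] = 2s, [S²⁻] = 3s.
Ksp = [Bi³⁺]^2[S²⁻]^3 = (2s)^2 · (3s)^3 = 108s^5
Ksp = 108 × (1.31×10⁻²⁰)^5 = 4.17×10⁻⁹⁸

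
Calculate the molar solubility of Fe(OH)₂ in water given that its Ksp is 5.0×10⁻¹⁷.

Fe(OH)₂(s) ⇌ Fe²⁺(aq) + 2 OH⁻(aq)
Let s be the molar solubility. Then [Fe²⁺] = s and [OH⁻] = 2s.
Ksp = [Fe²⁺][OH⁻]^2 = s · (2s)^2 = 4s^3
4s^3 = 5.0×10⁻¹⁷  ⇒  s^3 = 1.3×10⁻¹⁷
s = (1.3×10⁻¹⁷)^(1/3) = 2.3×10⁻⁶ mol L⁻¹

2.3×10⁻⁶ M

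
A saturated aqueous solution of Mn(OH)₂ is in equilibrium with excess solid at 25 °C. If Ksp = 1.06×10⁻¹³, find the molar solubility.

2.98×10⁻⁵ M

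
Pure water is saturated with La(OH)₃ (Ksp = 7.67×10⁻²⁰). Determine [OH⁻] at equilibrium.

La(OH)₃(s) ⇌ La³⁺(aq) + 3 OH⁻(aq)
If s mol/L of La(OH)₃ dissolves, [La³⁺] = s and [OH⁻] = 3s.
Ksp = [La³⁺][OH⁻]^3 = s · (3s)^3 = 27s^4 = 7.67×10⁻²⁰
s = 7.30×10⁻⁶ mol L⁻¹
[OH⁻] = 3s = 2.19×10⁻⁵ mol L⁻¹

2.19×10⁻⁵ M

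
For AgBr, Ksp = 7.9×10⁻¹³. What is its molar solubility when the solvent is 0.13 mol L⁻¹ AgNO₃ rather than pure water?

AgBr(s) ⇌ Ag⁺(aq) + Br⁻(aq)
The solution already contains Ag⁺ at 0.13 mol L⁻¹. Let s be the molar solubility of AgBr.
[Ag⁺] ≈ 0.13 mol L⁻¹ (common ion dominates); [Br⁻] = s.
Ksp = [Ag⁺][Br⁻] = (0.13)s
s = 7.9×10⁻¹³ / (0.13) = 6.1×10⁻¹²
s = 6.1×10⁻¹² mol L⁻¹

6.1×10⁻¹² M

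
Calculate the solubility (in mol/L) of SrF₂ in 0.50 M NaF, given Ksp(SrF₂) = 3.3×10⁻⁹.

1.3×10⁻⁸ M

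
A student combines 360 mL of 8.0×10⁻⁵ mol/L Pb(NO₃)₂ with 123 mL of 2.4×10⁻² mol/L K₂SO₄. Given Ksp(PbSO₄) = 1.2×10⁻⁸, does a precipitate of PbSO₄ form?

Yes

After mixing, V = 360 mL + 123 mL = 483 mL.
[Pb²⁺] = (8.0×10⁻⁵)(360)/483 = 6.0×10⁻⁵ mol/L
[SO₄²⁻] = (2.4×10⁻²)(123)/483 = 6.1×10⁻³ mol/L
Q = [Pb²⁺][SO₄²⁻] = 3.6×10⁻⁷
Q = 3.6×10⁻⁷ > Ksp = 1.2×10⁻⁸, so the solution is supersaturated and PbSO₄ precipitates.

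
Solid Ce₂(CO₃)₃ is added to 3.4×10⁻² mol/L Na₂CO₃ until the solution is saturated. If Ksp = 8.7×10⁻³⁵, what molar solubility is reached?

Ce₂(CO₃)₃(s) ⇌ 2 Ce³⁺(aq) + 3 CO₃²⁻(aq)
Let s be the solubility of Ce₂(CO₃)₃ here. The common ion gives [CO₃²⁻] ≈ 3.4×10⁻² mol/L, and [Ce³⁺] = 2s.
Ksp = [Ce³⁺]^2[CO₃²⁻]^3 = (2s)^2(3.4×10⁻²)^3
(2s)^2 = 8.7×10⁻³⁵ / (3.4×10⁻²)^3 = 2.2×10⁻³⁰
s = 7.4×10⁻¹⁶ mol/L

7.4×10⁻¹⁶ M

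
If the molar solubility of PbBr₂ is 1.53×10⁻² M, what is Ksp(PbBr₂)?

Ksp = 1.43×10⁻⁵

PbBr₂(s) ⇌ Pb²⁺(aq) + 2 Br⁻(aq)
With molar solubility s: [Pb²⁺] = s, [Br⁻] = 2s.
Ksp = [Pb²⁺][Br⁻]^2 = s · (2s)^2 = 4s^3
Ksp = 4 × (1.53×10⁻²)^3 = 1.43×10⁻⁵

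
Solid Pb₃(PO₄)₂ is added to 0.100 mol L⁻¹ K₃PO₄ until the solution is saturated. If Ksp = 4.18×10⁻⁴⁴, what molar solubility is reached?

5.37×10⁻¹⁵ M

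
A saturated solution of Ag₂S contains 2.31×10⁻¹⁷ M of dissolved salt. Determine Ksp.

Ag₂S(s) ⇌ 2 Ag⁺(aq) + S²⁻(aq)
Let s be the molar solubility. Then [Ag⁺] = 2s and [S²⁻] = s.
Ksp = [Ag⁺]^2[S²⁻] = (2s)^2 · s = 4s^3
Ksp = 4 × (2.31×10⁻¹⁷)^3 = 4.93×10⁻⁵⁰

Ksp = 4.93×10⁻⁵⁰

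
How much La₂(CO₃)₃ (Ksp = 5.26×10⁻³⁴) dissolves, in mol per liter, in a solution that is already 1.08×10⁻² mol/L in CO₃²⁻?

1.02×10⁻¹⁴ M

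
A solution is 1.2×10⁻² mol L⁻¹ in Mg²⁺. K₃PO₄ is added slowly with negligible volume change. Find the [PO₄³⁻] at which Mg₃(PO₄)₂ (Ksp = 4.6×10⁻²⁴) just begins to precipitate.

Precipitation of each salt begins when its ion product equals Ksp.
Mg₃(PO₄)₂(s) ⇌ 3 Mg²⁺(aq) + 2 PO₄³⁻(aq)
Ksp = [Mg²⁺]^3[PO₄³⁻]^2 = [PO₄³⁻]^2(1.2×10⁻²)^3
[PO₄³⁻]^2 = 4.6×10⁻²⁴ / (1.2×10⁻²)^3 = 2.7×10⁻¹⁸
[PO₄³⁻] = 1.6×10⁻⁹ mol L⁻¹

1.6×10⁻⁹ M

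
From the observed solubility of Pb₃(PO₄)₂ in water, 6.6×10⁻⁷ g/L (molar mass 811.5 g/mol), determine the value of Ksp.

Ksp = 3.8×10⁻⁴⁴

s = (6.6×10⁻⁷ g L⁻¹)/(811.5 g mol⁻¹) = 8.133×10⁻¹⁰ M
Pb₃(PO₄)₂(s) ⇌ 3 Pb²⁺(aq) + 2 PO₄³⁻(aq)
If s mol/L of Pb₃(PO₄)₂ dissolves, [Pb²⁺] = 3s and [PO₄³⁻] = 2s.
Ksp = [Pb²⁺]^3[PO₄³⁻]^2 = (3s)^3 · (2s)^2 = 108s^5
Ksp = 108 × (8.133×10⁻¹⁰)^5 = 3.8×10⁻⁴⁴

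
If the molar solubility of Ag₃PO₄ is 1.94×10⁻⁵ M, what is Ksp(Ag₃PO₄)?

Ag₃PO₄(s) ⇌ 3 Ag⁺(aq) + PO₄³⁻(aq)
For each mole of Ag₃PO₄ that dissolves per liter, [Ag⁺] = 3s and [PO₄³⁻] = s; let s denote this solubility.
Ksp = [Ag⁺]^3[PO₄³⁻] = (3s)^3 · s = 27s^4
Ksp = 27 × (1.94×10⁻⁵)^4 = 3.82×10⁻¹⁸

Ksp = 3.82×10⁻¹⁸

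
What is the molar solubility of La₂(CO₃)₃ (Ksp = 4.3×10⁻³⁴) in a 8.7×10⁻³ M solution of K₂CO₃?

1.3×10⁻¹⁴ M

La₂(CO₃)₃(s) ⇌ 2 La³⁺(aq) + 3 CO₃²⁻(aq)
The solution already contains CO₃²⁻ at 8.7×10⁻³ M. Let s be the molar solubility of La₂(CO₃)₃.
[CO₃²⁻] ≈ 8.7×10⁻³ M (common ion dominates); [La³⁺] = 2s.
Ksp = [La³⁺]^2[CO₃²⁻]^3 = (2s)^2(8.7×10⁻³)^3
(2s)^2 = 4.3×10⁻³⁴ / (8.7×10⁻³)^3 = 6.5×10⁻²⁸
s = 1.3×10⁻¹⁴ M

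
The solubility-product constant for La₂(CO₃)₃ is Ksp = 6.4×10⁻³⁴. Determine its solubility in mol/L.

9.0×10⁻⁸ M

La₂(CO₃)₃(s) ⇌ 2 La³⁺(aq) + 3 CO₃²⁻(aq)
Call the molar solubility s, so that [La³⁺] = 2s and [CO₃²⁻] = 3s.
Ksp = [La³⁺]^2[CO₃²⁻]^3 = (2s)^2 · (3s)^3 = 108s^5
108s^5 = 6.4×10⁻³⁴  ⇒  s^5 = 5.9×10⁻³⁶
s = (5.9×10⁻³⁶)^(1/5) = 9.0×10⁻⁸ mol/L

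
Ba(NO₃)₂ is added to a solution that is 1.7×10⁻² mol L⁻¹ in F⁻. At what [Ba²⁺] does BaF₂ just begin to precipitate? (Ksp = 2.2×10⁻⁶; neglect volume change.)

7.6×10⁻³ M

Precipitation of each salt begins when its ion product equals Ksp.
BaF₂(s) ⇌ Ba²⁺(aq) + 2 F⁻(aq)
Ksp = [Ba²⁺][F⁻]^2 = [Ba²⁺](1.7×10⁻²)^2
[Ba²⁺] = 2.2×10⁻⁶ / (1.7×10⁻²)^2 = 7.6×10⁻³
[Ba²⁺] = 7.6×10⁻³ mol L⁻¹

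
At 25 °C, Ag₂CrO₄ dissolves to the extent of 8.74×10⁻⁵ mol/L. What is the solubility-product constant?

Ag₂CrO₄(s) ⇌ 2 Ag⁺(aq) + CrO₄²⁻(aq)
With molar solubility s: [Ag⁺] = 2s, [CrO₄²⁻] = s.
Ksp = [Ag⁺]^2[CrO₄²⁻] = (2s)^2 · s = 4s^3
Ksp = 4 × (8.74×10⁻⁵)^3 = 2.67×10⁻¹²

Ksp = 2.67×10⁻¹²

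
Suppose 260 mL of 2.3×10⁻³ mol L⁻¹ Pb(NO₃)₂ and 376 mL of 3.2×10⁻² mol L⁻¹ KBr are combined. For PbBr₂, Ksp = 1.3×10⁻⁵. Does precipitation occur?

The combined volume is 636 mL.
[Pb²⁺] = (2.3×10⁻³)(260)/636 = 9.4×10⁻⁴ mol L⁻¹
[Br⁻] = (3.2×10⁻²)(376)/636 = 1.9×10⁻² mol L⁻¹
Q = [Pb²⁺][Br⁻]^2 = 3.4×10⁻⁷
Q = 3.4×10⁻⁷ < Ksp = 1.3×10⁻⁵, so the solution is unsaturated and no precipitate forms.

No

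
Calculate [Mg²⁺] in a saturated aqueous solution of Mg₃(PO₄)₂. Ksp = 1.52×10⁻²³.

3.21×10⁻⁵ M

Mg₃(PO₄)₂(s) ⇌ 3 Mg²⁺(aq) + 2 PO₄³⁻(aq)
With molar solubility s: [Mg²⁺] = 3s, [PO₄³⁻] = 2s.
Ksp = [Mg²⁺]^3[PO₄³⁻]^2 = (3s)^3 · (2s)^2 = 108s^5 = 1.52×10⁻²³
s = 1.07×10⁻⁵ mol L⁻¹
[Mg²⁺] = 3s = 3.21×10⁻⁵ mol L⁻¹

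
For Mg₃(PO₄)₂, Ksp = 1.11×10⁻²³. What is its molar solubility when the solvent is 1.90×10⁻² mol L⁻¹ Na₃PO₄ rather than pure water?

1.04×10⁻⁷ M

Mg₃(PO₄)₂(s) ⇌ 3 Mg²⁺(aq) + 2 PO₄³⁻(aq)
Let s be the solubility of Mg₃(PO₄)₂ here. The common ion gives [PO₄³⁻] ≈ 1.90×10⁻² mol L⁻¹, and [Mg²⁺] = 3s.
Ksp = [Mg²⁺]^3[PO₄³⁻]^2 = (3s)^3(1.90×10⁻²)^2
(3s)^3 = 1.11×10⁻²³ / (1.90×10⁻²)^2 = 3.07×10⁻²⁰
s = 1.04×10⁻⁷ mol L⁻¹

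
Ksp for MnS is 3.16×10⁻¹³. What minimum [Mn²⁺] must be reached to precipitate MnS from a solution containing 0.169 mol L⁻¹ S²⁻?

Precipitation begins when Q = Ksp.
MnS(s) ⇌ Mn²⁺(aq) + S²⁻(aq)
Ksp = [Mn²⁺][S²⁻] = [Mn²⁺](0.169)
[Mn²⁺] = 3.16×10⁻¹³ / (0.169) = 1.87×10⁻¹²
[Mn²⁺] = 1.87×10⁻¹² mol L⁻¹

1.87×10⁻¹² M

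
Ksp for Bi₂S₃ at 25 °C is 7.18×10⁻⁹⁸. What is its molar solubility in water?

1.46×10⁻²⁰ M

Bi₂S₃(s) ⇌ 2 Bi³⁺(aq) + 3 S²⁻(aq)
With molar solubility s: [Bi³⁺] = 2s, [S²⁻] = 3s.
Ksp = [Bi³⁺]^2[S²⁻]^3 = (2s)^2 · (3s)^3 = 108s^5
108s^5 = 7.18×10⁻⁹⁸  ⇒  s^5 = 6.65×10⁻¹⁰⁰
s = (6.65×10⁻¹⁰⁰)^(1/5) = 1.46×10⁻²⁰ mol/L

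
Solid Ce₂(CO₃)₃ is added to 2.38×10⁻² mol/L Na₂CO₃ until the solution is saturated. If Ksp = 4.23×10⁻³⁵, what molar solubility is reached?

8.86×10⁻¹⁶ M

Ce₂(CO₃)₃(s) ⇌ 2 Ce³⁺(aq) + 3 CO₃²⁻(aq)
The solution already contains CO₃²⁻ at 2.38×10⁻² mol/L. Let s be the molar solubility of Ce₂(CO₃)₃.
[CO₃²⁻] ≈ 2.38×10⁻² mol/L (common ion dominates); [Ce³⁺] = 2s.
Ksp = [Ce³⁺]^2[CO₃²⁻]^3 = (2s)^2(2.38×10⁻²)^3
(2s)^2 = 4.23×10⁻³⁵ / (2.38×10⁻²)^3 = 3.14×10⁻³⁰
s = 8.86×10⁻¹⁶ mol/L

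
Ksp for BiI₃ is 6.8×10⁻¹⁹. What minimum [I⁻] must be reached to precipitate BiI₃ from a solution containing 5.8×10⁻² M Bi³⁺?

2.3×10⁻⁶ M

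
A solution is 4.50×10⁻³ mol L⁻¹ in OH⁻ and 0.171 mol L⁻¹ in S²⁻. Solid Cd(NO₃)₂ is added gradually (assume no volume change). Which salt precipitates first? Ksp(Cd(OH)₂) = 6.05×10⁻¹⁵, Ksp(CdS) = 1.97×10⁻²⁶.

CdS

Each salt precipitates once Q = Ksp for that salt.
For Cd(OH)₂: [Cd²⁺] = (Ksp/[OH⁻]^2) = 2.99×10⁻¹⁰ mol L⁻¹
For CdS: [Cd²⁺] = (Ksp/[S²⁻]) = 1.15×10⁻²⁵ mol L⁻¹
The smaller threshold [Cd²⁺] is reached first, so CdS precipitates first.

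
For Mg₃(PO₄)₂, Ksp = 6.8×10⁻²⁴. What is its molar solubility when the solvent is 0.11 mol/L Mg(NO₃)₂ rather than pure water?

Mg₃(PO₄)₂(s) ⇌ 3 Mg²⁺(aq) + 2 PO₄³⁻(aq)
Let s be the solubility of Mg₃(PO₄)₂ here. The common ion gives [Mg²⁺] ≈ 0.11 mol/L, and [PO₄³⁻] = 2s.
Ksp = [Mg²⁺]^3[PO₄³⁻]^2 = (0.11)^3(2s)^2
(2s)^2 = 6.8×10⁻²⁴ / (0.11)^3 = 5.1×10⁻²¹
s = 3.6×10⁻¹¹ mol/L

3.6×10⁻¹¹ M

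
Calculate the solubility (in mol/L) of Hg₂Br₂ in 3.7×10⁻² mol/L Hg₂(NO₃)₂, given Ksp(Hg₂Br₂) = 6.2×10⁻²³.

Hg₂Br₂(s) ⇌ Hg₂²⁺(aq) + 2 Br⁻(aq)
With Hg₂²⁺ already at 3.7×10⁻² mol/L and s small, take [Hg₂²⁺] ≈ 3.7×10⁻² mol/L and [Br⁻] = 2s.
Ksp = [Hg₂²⁺][Br⁻]^2 = (3.7×10⁻²)(2s)^2
(2s)^2 = 6.2×10⁻²³ / (3.7×10⁻²) = 1.7×10⁻²¹
s = 2.0×10⁻¹¹ mol/L

2.0×10⁻¹¹ M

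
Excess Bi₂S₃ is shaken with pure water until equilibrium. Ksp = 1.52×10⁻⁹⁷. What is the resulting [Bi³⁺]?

Bi₂S₃(s) ⇌ 2 Bi³⁺(aq) + 3 S²⁻(aq)
If s mol/L of Bi₂S₃ dissolves, [Bi³⁺] = 2s and [S²⁻] = 3s.
Ksp = [Bi³⁺]^2[S²⁻]^3 = (2s)^2 · (3s)^3 = 108s^5 = 1.52×10⁻⁹⁷
s = 1.70×10⁻²⁰ M
[Bi³⁺] = 2s = 3.39×10⁻²⁰ M

3.39×10⁻²⁰ M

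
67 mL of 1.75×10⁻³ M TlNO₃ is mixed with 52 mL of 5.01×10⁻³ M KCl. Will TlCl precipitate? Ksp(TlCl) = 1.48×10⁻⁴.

After mixing, V = 67 mL + 52 mL = 119 mL.
[Tl⁺] = (1.75×10⁻³)(67)/119 = 9.85×10⁻⁴ M
[Cl⁻] = (5.01×10⁻³)(52)/119 = 2.19×10⁻³ M
Q = [Tl⁺][Cl⁻] = 2.16×10⁻⁶
Q < Ksp (2.16×10⁻⁶ vs 1.48×10⁻⁴); the solution remains unsaturated and no precipitate forms.

No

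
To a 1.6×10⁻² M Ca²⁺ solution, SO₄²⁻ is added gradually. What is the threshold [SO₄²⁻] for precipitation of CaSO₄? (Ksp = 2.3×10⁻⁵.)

1.4×10⁻³ M

A salt starts to precipitate once the ion product Q reaches its Ksp.
CaSO₄(s) ⇌ Ca²⁺(aq) + SO₄²⁻(aq)
Ksp = [Ca²⁺][SO₄²⁻] = [SO₄²⁻](1.6×10⁻²)
[SO₄²⁻] = 2.3×10⁻⁵ / (1.6×10⁻²) = 1.4×10⁻³
[SO₄²⁻] = 1.4×10⁻³ M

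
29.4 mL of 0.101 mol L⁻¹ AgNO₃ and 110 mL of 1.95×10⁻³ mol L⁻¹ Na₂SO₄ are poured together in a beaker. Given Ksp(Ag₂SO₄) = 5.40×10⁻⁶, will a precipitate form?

After mixing, V = 29.4 mL + 110 mL = 139.4 mL.
[Ag⁺] = (0.101)(29.4)/139.4 = 2.13×10⁻² mol L⁻¹
[SO₄²⁻] = (1.95×10⁻³)(110)/139.4 = 1.54×10⁻³ mol L⁻¹
Q = [Ag⁺]^2[SO₄²⁻] = 6.98×10⁻⁷
Since Q (6.98×10⁻⁷) is less than Ksp (5.40×10⁻⁶), no Ag₂SO₄ precipitates.

No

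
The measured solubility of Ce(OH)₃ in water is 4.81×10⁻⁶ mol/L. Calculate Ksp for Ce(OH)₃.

Ksp = 1.45×10⁻²⁰

Ce(OH)₃(s) ⇌ Ce³⁺(aq) + 3 OH⁻(aq)
With molar solubility s: [Ce³⁺] = s, [OH⁻] = 3s.
Ksp = [Ce³⁺][OH⁻]^3 = s · (3s)^3 = 27s^4
Ksp = 27 × (4.81×10⁻⁶)^4 = 1.45×10⁻²⁰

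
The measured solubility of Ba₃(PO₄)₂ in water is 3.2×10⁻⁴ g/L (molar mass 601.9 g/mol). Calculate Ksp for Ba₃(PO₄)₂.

Ksp = 4.6×10⁻³⁰

s = (3.2×10⁻⁴ g L⁻¹)/(601.9 g mol⁻¹) = 5.316×10⁻⁷ M
Ba₃(PO₄)₂(s) ⇌ 3 Ba²⁺(aq) + 2 PO₄³⁻(aq)
Call the molar solubility s, so that [Ba²⁺] = 3s and [PO₄³⁻] = 2s.
Ksp = [Ba²⁺]^3[PO₄³⁻]^2 = (3s)^3 · (2s)^2 = 108s^5
Ksp = 108 × (5.316×10⁻⁷)^5 = 4.6×10⁻³⁰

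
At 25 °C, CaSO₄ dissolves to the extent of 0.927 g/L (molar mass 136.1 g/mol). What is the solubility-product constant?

Ksp = 4.64×10⁻⁵

Molar solubility s = (0.927 g/L) / (136.1 g/mol) = 6.8112×10⁻³ mol/L
CaSO₄(s) ⇌ Ca²⁺(aq) + SO₄²⁻(aq)
Call the molar solubility s, so that [Ca²⁺] = s and [SO₄²⁻] = s.
Ksp = [Ca²⁺][SO₄²⁻] = s · s = s^2
Ksp = (6.8112×10⁻³)^2 = 4.64×10⁻⁵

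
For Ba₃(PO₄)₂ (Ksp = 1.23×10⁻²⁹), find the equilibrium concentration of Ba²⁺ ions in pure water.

Ba₃(PO₄)₂(s) ⇌ 3 Ba²⁺(aq) + 2 PO₄³⁻(aq)
For each mole of Ba₃(PO₄)₂ that dissolves per liter, [Ba²⁺] = 3s and [PO₄³⁻] = 2s; let s denote this solubility.
Ksp = [Ba²⁺]^3[PO₄³⁻]^2 = (3s)^3 · (2s)^2 = 108s^5 = 1.23×10⁻²⁹
s = 6.48×10⁻⁷ M
[Ba²⁺] = 3s = 1.94×10⁻⁶ M

1.94×10⁻⁶ M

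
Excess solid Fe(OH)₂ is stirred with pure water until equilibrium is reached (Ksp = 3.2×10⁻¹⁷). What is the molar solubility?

Fe(OH)₂(s) ⇌ Fe²⁺(aq) + 2 OH⁻(aq)
Let s be the molar solubility. Then [Fe²⁺] = s and [OH⁻] = 2s.
Ksp = [Fe²⁺][OH⁻]^2 = s · (2s)^2 = 4s^3
4s^3 = 3.2×10⁻¹⁷  ⇒  s^3 = 8.0×10⁻¹⁸
s = 2.0×10⁻⁶ mol L⁻¹

2.0×10⁻⁶ M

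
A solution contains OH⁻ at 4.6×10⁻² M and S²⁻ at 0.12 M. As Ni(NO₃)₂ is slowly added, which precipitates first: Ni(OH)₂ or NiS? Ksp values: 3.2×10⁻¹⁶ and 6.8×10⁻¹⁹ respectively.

NiS

Precipitation begins when Q = Ksp.
For Ni(OH)₂: [Ni²⁺] = (Ksp/[OH⁻]^2) = 1.5×10⁻¹³ M
For NiS: [Ni²⁺] = (Ksp/[S²⁻]) = 5.7×10⁻¹⁸ M
The smaller threshold [Ni²⁺] is reached first, so NiS precipitates first.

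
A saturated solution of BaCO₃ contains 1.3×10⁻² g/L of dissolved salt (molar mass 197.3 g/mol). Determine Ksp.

Molar solubility s = (1.3×10⁻² g/L) / (197.3 g/mol) = 6.589×10⁻⁵ mol/L
BaCO₃(s) ⇌ Ba²⁺(aq) + CO₃²⁻(aq)
Call the molar solubility s, so that [Ba²⁺] = s and [CO₃²⁻] = s.
Ksp = [Ba²⁺][CO₃²⁻] = s · s = s^2
Ksp = (6.589×10⁻⁵)^2 = 4.3×10⁻⁹

Ksp = 4.3×10⁻⁹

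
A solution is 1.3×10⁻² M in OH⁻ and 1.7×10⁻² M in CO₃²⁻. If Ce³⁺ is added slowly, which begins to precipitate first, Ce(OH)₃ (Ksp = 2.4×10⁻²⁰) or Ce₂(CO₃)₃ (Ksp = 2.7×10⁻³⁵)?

The threshold for precipitation is Q = Ksp.
For Ce(OH)₃: [Ce³⁺] = (Ksp/[OH⁻]^3) = 1.1×10⁻¹⁴ M
For Ce₂(CO₃)₃: [Ce³⁺] = (Ksp/[CO₃²⁻]^3)^(1/2) = 2.3×10⁻¹⁵ M
The smaller threshold [Ce³⁺] is reached first, so Ce₂(CO₃)₃ precipitates first.

Ce₂(CO₃)₃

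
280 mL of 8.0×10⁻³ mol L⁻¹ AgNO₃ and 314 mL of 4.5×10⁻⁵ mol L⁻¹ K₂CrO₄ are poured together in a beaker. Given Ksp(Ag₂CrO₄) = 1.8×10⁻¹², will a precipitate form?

Yes

Total volume after mixing = 280 + 314 = 594 mL.
[Ag⁺] = (8.0×10⁻³)(280)/594 = 3.8×10⁻³ mol L⁻¹
[CrO₄²⁻] = (4.5×10⁻⁵)(314)/594 = 2.4×10⁻⁵ mol L⁻¹
Q = [Ag⁺]^2[CrO₄²⁻] = 3.4×10⁻¹⁰
Q = 3.4×10⁻¹⁰ > Ksp = 1.8×10⁻¹², so the solution is supersaturated and Ag₂CrO₄ precipitates.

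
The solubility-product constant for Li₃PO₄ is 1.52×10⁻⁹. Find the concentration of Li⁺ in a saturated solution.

8.22×10⁻³ M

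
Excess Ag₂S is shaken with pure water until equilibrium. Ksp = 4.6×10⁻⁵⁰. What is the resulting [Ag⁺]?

Ag₂S(s) ⇌ 2 Ag⁺(aq) + S²⁻(aq)
For each mole of Ag₂S that dissolves per liter, [Ag⁺] = 2s and [S²⁻] = s; let s denote this solubility.
Ksp = [Ag⁺]^2[S²⁻] = (2s)^2 · s = 4s^3 = 4.6×10⁻⁵⁰
s = 2.3×10⁻¹⁷ mol L⁻¹
[Ag⁺] = 2s = 4.5×10⁻¹⁷ mol L⁻¹

4.5×10⁻¹⁷ M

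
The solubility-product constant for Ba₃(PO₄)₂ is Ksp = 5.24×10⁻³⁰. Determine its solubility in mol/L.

Ba₃(PO₄)₂(s) ⇌ 3 Ba²⁺(aq) + 2 PO₄³⁻(aq)
Let s be the molar solubility. Then [Ba²⁺] = 3s and [PO₄³⁻] = 2s.
Ksp = [Ba²⁺]^3[PO₄³⁻]^2 = (3s)^3 · (2s)^2 = 108s^5
108s^5 = 5.24×10⁻³⁰  ⇒  s^5 = 4.85×10⁻³²
Taking the 5th root, s = 5.46×10⁻⁷ M.

5.46×10⁻⁷ M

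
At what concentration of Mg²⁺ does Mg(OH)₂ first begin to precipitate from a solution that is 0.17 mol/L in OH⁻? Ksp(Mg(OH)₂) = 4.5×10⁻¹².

1.6×10⁻¹⁰ M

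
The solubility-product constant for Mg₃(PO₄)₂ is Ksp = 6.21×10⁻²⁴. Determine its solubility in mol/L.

8.95×10⁻⁶ M

Mg₃(PO₄)₂(s) ⇌ 3 Mg²⁺(aq) + 2 PO₄³⁻(aq)
Call the molar solubility s, so that [Mg²⁺] = 3s and [PO₄³⁻] = 2s.
Ksp = [Mg²⁺]^3[PO₄³⁻]^2 = (3s)^3 · (2s)^2 = 108s^5
108s^5 = 6.21×10⁻²⁴  ⇒  s^5 = 5.75×10⁻²⁶
Taking the 5th root, s = 8.95×10⁻⁶ mol L⁻¹.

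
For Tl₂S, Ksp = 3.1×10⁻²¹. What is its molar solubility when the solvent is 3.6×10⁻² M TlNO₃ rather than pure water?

Tl₂S(s) ⇌ 2 Tl⁺(aq) + S²⁻(aq)
Let s be the solubility of Tl₂S here. The common ion gives [Tl⁺] ≈ 3.6×10⁻² M, and [S²⁻] = s.
Ksp = [Tl⁺]^2[S²⁻] = (3.6×10⁻²)^2s
s = 3.1×10⁻²¹ / (3.6×10⁻²)^2 = 2.4×10⁻¹⁸
s = 2.4×10⁻¹⁸ M

2.4×10⁻¹⁸ M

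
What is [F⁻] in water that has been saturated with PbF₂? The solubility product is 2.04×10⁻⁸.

3.44×10⁻³ M

PbF₂(s) ⇌ Pb²⁺(aq) + 2 F⁻(aq)
Call the molar solubility s, so that [Pb²⁺] = s and [F⁻] = 2s.
Ksp = [Pb²⁺][F⁻]^2 = s · (2s)^2 = 4s^3 = 2.04×10⁻⁸
s = 1.72×10⁻³ mol L⁻¹
[F⁻] = 2s = 3.44×10⁻³ mol L⁻¹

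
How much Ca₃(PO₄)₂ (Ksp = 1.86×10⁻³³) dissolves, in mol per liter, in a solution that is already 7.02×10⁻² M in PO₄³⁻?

2.41×10⁻¹¹ M

Ca₃(PO₄)₂(s) ⇌ 3 Ca²⁺(aq) + 2 PO₄³⁻(aq)
PO₄³⁻ is already present at 7.02×10⁻² M. If s mol/L of Ca₃(PO₄)₂ dissolves, [Ca²⁺] = 3s while [PO₄³⁻] ≈ 7.02×10⁻² M.
Ksp = [Ca²⁺]^3[PO₄³⁻]^2 = (3s)^3(7.02×10⁻²)^2
(3s)^3 = 1.86×10⁻³³ / (7.02×10⁻²)^2 = 3.77×10⁻³¹
s = 2.41×10⁻¹¹ M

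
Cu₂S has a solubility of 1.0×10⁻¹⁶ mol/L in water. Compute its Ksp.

Ksp = 4.0×10⁻⁴⁸

Cu₂S(s) ⇌ 2 Cu⁺(aq) + S²⁻(aq)
If s mol/L of Cu₂S dissolves, [Cu⁺] = 2s and [S²⁻] = s.
Ksp = [Cu⁺]^2[S²⁻] = (2s)^2 · s = 4s^3
Ksp = 4 × (1.0×10⁻¹⁶)^3 = 4.0×10⁻⁴⁸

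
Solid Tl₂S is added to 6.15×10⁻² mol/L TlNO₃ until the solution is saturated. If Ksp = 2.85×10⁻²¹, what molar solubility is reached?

7.54×10⁻¹⁹ M

Tl₂S(s) ⇌ 2 Tl⁺(aq) + S²⁻(aq)
The solution already contains Tl⁺ at 6.15×10⁻² mol/L. Let s be the molar solubility of Tl₂S.
[Tl⁺] ≈ 6.15×10⁻² mol/L (common ion dominates); [S²⁻] = s.
Ksp = [Tl⁺]^2[S²⁻] = (6.15×10⁻²)^2s
s = 2.85×10⁻²¹ / (6.15×10⁻²)^2 = 7.54×10⁻¹⁹
s = 7.54×10⁻¹⁹ mol/L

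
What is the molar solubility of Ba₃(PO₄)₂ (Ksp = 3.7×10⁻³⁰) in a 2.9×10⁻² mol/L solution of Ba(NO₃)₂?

1.9×10⁻¹³ M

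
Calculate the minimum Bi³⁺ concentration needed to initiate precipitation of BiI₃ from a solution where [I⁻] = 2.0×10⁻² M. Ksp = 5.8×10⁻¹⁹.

7.3×10⁻¹⁴ M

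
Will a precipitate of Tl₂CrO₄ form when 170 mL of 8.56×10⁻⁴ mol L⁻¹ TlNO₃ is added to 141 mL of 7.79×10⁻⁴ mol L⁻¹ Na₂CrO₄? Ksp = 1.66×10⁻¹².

Yes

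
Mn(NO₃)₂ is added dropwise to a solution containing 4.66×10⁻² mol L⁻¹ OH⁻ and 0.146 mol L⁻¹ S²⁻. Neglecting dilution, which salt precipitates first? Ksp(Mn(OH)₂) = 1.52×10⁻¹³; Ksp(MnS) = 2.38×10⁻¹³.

MnS

Precipitation begins when Q = Ksp.
For Mn(OH)₂: [Mn²⁺] = (Ksp/[OH⁻]^2) = 7.00×10⁻¹¹ mol L⁻¹
For MnS: [Mn²⁺] = (Ksp/[S²⁻]) = 1.63×10⁻¹² mol L⁻¹
Since MnS needs less Mn²⁺ to reach saturation, it precipitates first.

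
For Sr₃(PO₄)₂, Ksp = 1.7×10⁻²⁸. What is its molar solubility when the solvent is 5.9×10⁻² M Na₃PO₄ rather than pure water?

1.2×10⁻⁹ M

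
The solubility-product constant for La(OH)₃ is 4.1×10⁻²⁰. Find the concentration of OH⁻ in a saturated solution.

1.9×10⁻⁵ M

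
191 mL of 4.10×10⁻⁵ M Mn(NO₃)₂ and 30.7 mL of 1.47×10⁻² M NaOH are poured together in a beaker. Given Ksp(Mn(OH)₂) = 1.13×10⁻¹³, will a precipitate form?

Total volume after mixing = 191 + 30.7 = 221.7 mL.
[Mn²⁺] = (4.10×10⁻⁵)(191)/221.7 = 3.53×10⁻⁵ M
[OH⁻] = (1.47×10⁻²)(30.7)/221.7 = 2.04×10⁻³ M
Q = [Mn²⁺][OH⁻]^2 = 1.46×10⁻¹⁰
Since Q (1.46×10⁻¹⁰) exceeds Ksp (1.13×10⁻¹³), Mn(OH)₂ will precipitate.

Yes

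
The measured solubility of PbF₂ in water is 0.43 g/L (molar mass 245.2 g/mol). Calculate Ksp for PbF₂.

s = (0.43 g L⁻¹)/(245.2 g mol⁻¹) = 1.754×10⁻³ M
PbF₂(s) ⇌ Pb²⁺(aq) + 2 F⁻(aq)
With molar solubility s: [Pb²⁺] = s, [F⁻] = 2s.
Ksp = [Pb²⁺][F⁻]^2 = s · (2s)^2 = 4s^3
Ksp = 4 × (1.754×10⁻³)^3 = 2.2×10⁻⁸

Ksp = 2.2×10⁻⁸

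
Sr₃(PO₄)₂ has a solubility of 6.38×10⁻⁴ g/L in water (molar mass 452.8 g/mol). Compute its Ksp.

Ksp = 6.00×10⁻²⁸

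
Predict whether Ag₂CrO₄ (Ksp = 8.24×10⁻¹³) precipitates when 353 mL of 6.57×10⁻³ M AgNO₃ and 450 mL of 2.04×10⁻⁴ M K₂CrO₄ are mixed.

Yes

The combined volume is 803 mL.
[Ag⁺] = (6.57×10⁻³)(353)/803 = 2.89×10⁻³ M
[CrO₄²⁻] = (2.04×10⁻⁴)(450)/803 = 1.14×10⁻⁴ M
Q = [Ag⁺]^2[CrO₄²⁻] = 9.54×10⁻¹⁰
Because Q > Ksp (9.54×10⁻¹⁰ vs 8.24×10⁻¹³), a precipitate of Ag₂CrO₄ forms.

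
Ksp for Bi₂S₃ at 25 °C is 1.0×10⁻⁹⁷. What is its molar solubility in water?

Bi₂S₃(s) ⇌ 2 Bi³⁺(aq) + 3 S²⁻(aq)
With molar solubility s: [Bi³⁺] = 2s, [S²⁻] = 3s.
Ksp = [Bi³⁺]^2[S²⁻]^3 = (2s)^2 · (3s)^3 = 108s^5
108s^5 = 1.0×10⁻⁹⁷  ⇒  s^5 = 9.3×10⁻¹⁰⁰
s = (9.3×10⁻¹⁰⁰)^(1/5) = 1.6×10⁻²⁰ mol L⁻¹

1.6×10⁻²⁰ M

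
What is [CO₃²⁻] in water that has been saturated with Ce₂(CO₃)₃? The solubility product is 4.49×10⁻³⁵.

Ce₂(CO₃)₃(s) ⇌ 2 Ce³⁺(aq) + 3 CO₃²⁻(aq)
If s mol/L of Ce₂(CO₃)₃ dissolves, [Ce³⁺] = 2s and [CO₃²⁻] = 3s.
Ksp = [Ce³⁺]^2[CO₃²⁻]^3 = (2s)^2 · (3s)^3 = 108s^5 = 4.49×10⁻³⁵
s = 5.29×10⁻⁸ M
[CO₃²⁻] = 3s = 1.59×10⁻⁷ M

1.59×10⁻⁷ M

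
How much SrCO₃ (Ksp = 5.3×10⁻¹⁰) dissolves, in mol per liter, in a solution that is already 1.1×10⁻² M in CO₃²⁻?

4.8×10⁻⁸ M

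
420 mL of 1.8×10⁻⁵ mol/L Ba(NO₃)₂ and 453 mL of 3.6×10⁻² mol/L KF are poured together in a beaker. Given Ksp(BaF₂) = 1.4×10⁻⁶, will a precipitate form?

No

The combined volume is 873 mL.
[Ba²⁺] = (1.8×10⁻⁵)(420)/873 = 8.7×10⁻⁶ mol/L
[F⁻] = (3.6×10⁻²)(453)/873 = 1.9×10⁻² mol/L
Q = [Ba²⁺][F⁻]^2 = 3.0×10⁻⁹
Q < Ksp (3.0×10⁻⁹ vs 1.4×10⁻⁶); the solution remains unsaturated and no precipitate forms.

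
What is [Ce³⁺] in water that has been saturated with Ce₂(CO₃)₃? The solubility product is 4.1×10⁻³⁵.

1.0×10⁻⁷ M

Ce₂(CO₃)₃(s) ⇌ 2 Ce³⁺(aq) + 3 CO₃²⁻(aq)
For each mole of Ce₂(CO₃)₃ that dissolves per liter, [Ce³⁺] = 2s and [CO₃²⁻] = 3s; let s denote this solubility.
Ksp = [Ce³⁺]^2[CO₃²⁻]^3 = (2s)^2 · (3s)^3 = 108s^5 = 4.1×10⁻³⁵
s = 5.2×10⁻⁸ mol/L
[Ce³⁺] = 2s = 1.0×10⁻⁷ mol/L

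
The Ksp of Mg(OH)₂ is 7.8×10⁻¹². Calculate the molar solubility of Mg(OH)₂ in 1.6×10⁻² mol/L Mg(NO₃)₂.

1.1×10⁻⁵ M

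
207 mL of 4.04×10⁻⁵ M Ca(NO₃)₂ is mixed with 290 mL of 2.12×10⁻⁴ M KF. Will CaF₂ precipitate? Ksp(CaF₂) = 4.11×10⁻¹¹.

The combined volume is 497 mL.
[Ca²⁺] = (4.04×10⁻⁵)(207)/497 = 1.68×10⁻⁵ M
[F⁻] = (2.12×10⁻⁴)(290)/497 = 1.24×10⁻⁴ M
Q = [Ca²⁺][F⁻]^2 = 2.57×10⁻¹³
Q < Ksp (2.57×10⁻¹³ vs 4.11×10⁻¹¹); the solution remains unsaturated and no precipitate forms.

No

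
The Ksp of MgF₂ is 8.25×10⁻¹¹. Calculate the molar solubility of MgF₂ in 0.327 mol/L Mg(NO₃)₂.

7.94×10⁻⁶ M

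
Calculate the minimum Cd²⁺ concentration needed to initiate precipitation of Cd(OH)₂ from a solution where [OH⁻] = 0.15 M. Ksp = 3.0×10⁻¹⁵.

A salt starts to precipitate once the ion product Q reaches its Ksp.
Cd(OH)₂(s) ⇌ Cd²⁺(aq) + 2 OH⁻(aq)
Ksp = [Cd²⁺][OH⁻]^2 = [Cd²⁺](0.15)^2
[Cd²⁺] = 3.0×10⁻¹⁵ / (0.15)^2 = 1.3×10⁻¹³
[Cd²⁺] = 1.3×10⁻¹³ M

1.3×10⁻¹³ M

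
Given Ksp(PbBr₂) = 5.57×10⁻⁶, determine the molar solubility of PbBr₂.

PbBr₂(s) ⇌ Pb²⁺(aq) + 2 Br⁻(aq)
Call the molar solubility s, so that [Pb²⁺] = s and [Br⁻] = 2s.
Ksp = [Pb²⁺][Br⁻]^2 = s · (2s)^2 = 4s^3
4s^3 = 5.57×10⁻⁶  ⇒  s^3 = 1.39×10⁻⁶
Taking the 3rd root, s = 1.12×10⁻² M.

1.12×10⁻² M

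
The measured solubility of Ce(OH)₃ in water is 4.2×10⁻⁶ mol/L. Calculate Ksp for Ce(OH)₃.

Ce(OH)₃(s) ⇌ Ce³⁺(aq) + 3 OH⁻(aq)
Let s be the molar solubility. Then [Ce³⁺] = s and [OH⁻] = 3s.
Ksp = [Ce³⁺][OH⁻]^3 = s · (3s)^3 = 27s^4
Ksp = 27 × (4.2×10⁻⁶)^4 = 8.4×10⁻²¹

Ksp = 8.4×10⁻²¹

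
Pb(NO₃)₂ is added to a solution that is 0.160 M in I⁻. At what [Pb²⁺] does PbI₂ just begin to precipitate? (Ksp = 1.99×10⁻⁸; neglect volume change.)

7.77×10⁻⁷ M

The threshold for precipitation is Q = Ksp.
PbI₂(s) ⇌ Pb²⁺(aq) + 2 I⁻(aq)
Ksp = [Pb²⁺][I⁻]^2 = [Pb²⁺](0.160)^2
[Pb²⁺] = 1.99×10⁻⁸ / (0.160)^2 = 7.77×10⁻⁷
[Pb²⁺] = 7.77×10⁻⁷ M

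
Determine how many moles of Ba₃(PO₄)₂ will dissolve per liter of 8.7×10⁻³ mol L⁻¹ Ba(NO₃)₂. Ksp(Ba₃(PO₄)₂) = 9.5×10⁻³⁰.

Ba₃(PO₄)₂(s) ⇌ 3 Ba²⁺(aq) + 2 PO₄³⁻(aq)
The solution already contains Ba²⁺ at 8.7×10⁻³ mol L⁻¹. Let s be the molar solubility of Ba₃(PO₄)₂.
[Ba²⁺] ≈ 8.7×10⁻³ mol L⁻¹ (common ion dominates); [PO₄³⁻] = 2s.
Ksp = [Ba²⁺]^3[PO₄³⁻]^2 = (8.7×10⁻³)^3(2s)^2
(2s)^2 = 9.5×10⁻³⁰ / (8.7×10⁻³)^3 = 1.4×10⁻²³
s = 1.9×10⁻¹² mol L⁻¹

1.9×10⁻¹² M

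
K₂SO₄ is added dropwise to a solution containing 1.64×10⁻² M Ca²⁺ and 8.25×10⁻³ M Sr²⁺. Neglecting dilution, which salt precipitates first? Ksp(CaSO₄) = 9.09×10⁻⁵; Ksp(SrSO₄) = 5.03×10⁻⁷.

SrSO₄

The threshold for precipitation is Q = Ksp.
For CaSO₄: [SO₄²⁻] = (Ksp/[Ca²⁺]) = 5.54×10⁻³ M
For SrSO₄: [SO₄²⁻] = (Ksp/[Sr²⁺]) = 6.10×10⁻⁵ M
SrSO₄ requires the lower [SO₄²⁻], so it precipitates first.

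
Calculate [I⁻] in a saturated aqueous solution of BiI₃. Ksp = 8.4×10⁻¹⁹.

4.0×10⁻⁵ M

BiI₃(s) ⇌ Bi³⁺(aq) + 3 I⁻(aq)
For each mole of BiI₃ that dissolves per liter, [Bi³⁺] = s and [I⁻] = 3s; let s denote this solubility.
Ksp = [Bi³⁺][I⁻]^3 = s · (3s)^3 = 27s^4 = 8.4×10⁻¹⁹
s = 1.3×10⁻⁵ mol L⁻¹
[I⁻] = 3s = 4.0×10⁻⁵ mol L⁻¹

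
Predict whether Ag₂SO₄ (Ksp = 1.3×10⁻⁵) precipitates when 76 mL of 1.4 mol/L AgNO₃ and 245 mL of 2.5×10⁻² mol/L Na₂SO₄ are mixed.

After mixing, V = 76 mL + 245 mL = 321 mL.
[Ag⁺] = (1.4)(76)/321 = 0.33 mol/L
[SO₄²⁻] = (2.5×10⁻²)(245)/321 = 1.9×10⁻² mol/L
Q = [Ag⁺]^2[SO₄²⁻] = 2.1×10⁻³
Q = 2.1×10⁻³ > Ksp = 1.3×10⁻⁵, so the solution is supersaturated and Ag₂SO₄ precipitates.

Yes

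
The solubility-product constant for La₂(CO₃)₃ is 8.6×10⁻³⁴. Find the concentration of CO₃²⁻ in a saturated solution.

La₂(CO₃)₃(s) ⇌ 2 La³⁺(aq) + 3 CO₃²⁻(aq)
Let s be the molar solubility. Then [La³⁺] = 2s and [CO₃²⁻] = 3s.
Ksp = [La³⁺]^2[CO₃²⁻]^3 = (2s)^2 · (3s)^3 = 108s^5 = 8.6×10⁻³⁴
s = 9.6×10⁻⁸ mol/L
[CO₃²⁻] = 3s = 2.9×10⁻⁷ mol/L

2.9×10⁻⁷ M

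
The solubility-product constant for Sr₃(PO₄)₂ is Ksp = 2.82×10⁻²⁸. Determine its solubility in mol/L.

Sr₃(PO₄)₂(s) ⇌ 3 Sr²⁺(aq) + 2 PO₄³⁻(aq)
For each mole of Sr₃(PO₄)₂ that dissolves per liter, [Sr²⁺] = 3s and [PO₄³⁻] = 2s; let s denote this solubility.
Ksp = [Sr²⁺]^3[PO₄³⁻]^2 = (3s)^3 · (2s)^2 = 108s^5
108s^5 = 2.82×10⁻²⁸  ⇒  s^5 = 2.61×10⁻³⁰
Taking the 5th root, s = 1.21×10⁻⁶ M.

1.21×10⁻⁶ M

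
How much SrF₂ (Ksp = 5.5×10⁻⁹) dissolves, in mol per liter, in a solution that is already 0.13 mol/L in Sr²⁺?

SrF₂(s) ⇌ Sr²⁺(aq) + 2 F⁻(aq)
Sr²⁺ is already present at 0.13 mol/L. If s mol/L of SrF₂ dissolves, [F⁻] = 2s while [Sr²⁺] ≈ 0.13 mol/L.
Ksp = [Sr²⁺][F⁻]^2 = (0.13)(2s)^2
(2s)^2 = 5.5×10⁻⁹ / (0.13) = 4.2×10⁻⁸
s = 1.0×10⁻⁴ mol/L

1.0×10⁻⁴ M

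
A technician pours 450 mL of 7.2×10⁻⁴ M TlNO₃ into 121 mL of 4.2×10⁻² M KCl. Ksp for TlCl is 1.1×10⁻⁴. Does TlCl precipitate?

No

After mixing, V = 450 mL + 121 mL = 571 mL.
[Tl⁺] = (7.2×10⁻⁴)(450)/571 = 5.7×10⁻⁴ M
[Cl⁻] = (4.2×10⁻²)(121)/571 = 8.9×10⁻³ M
Q = [Tl⁺][Cl⁻] = 5.1×10⁻⁶
Since Q (5.1×10⁻⁶) is less than Ksp (1.1×10⁻⁴), no TlCl precipitates.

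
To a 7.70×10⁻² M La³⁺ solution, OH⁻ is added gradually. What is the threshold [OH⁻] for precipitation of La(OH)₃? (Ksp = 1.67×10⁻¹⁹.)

1.29×10⁻⁶ M

Precipitation begins when Q = Ksp.
La(OH)₃(s) ⇌ La³⁺(aq) + 3 OH⁻(aq)
Ksp = [La³⁺][OH⁻]^3 = [OH⁻]^3(7.70×10⁻²)
[OH⁻]^3 = 1.67×10⁻¹⁹ / (7.70×10⁻²) = 2.17×10⁻¹⁸
[OH⁻] = 1.29×10⁻⁶ M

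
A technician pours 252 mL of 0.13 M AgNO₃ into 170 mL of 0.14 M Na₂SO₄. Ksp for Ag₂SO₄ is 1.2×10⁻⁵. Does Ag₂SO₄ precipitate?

Yes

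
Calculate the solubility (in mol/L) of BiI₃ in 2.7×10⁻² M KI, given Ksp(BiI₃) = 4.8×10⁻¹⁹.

2.4×10⁻¹⁴ M

BiI₃(s) ⇌ Bi³⁺(aq) + 3 I⁻(aq)
I⁻ is already present at 2.7×10⁻² M. If s mol/L of BiI₃ dissolves, [Bi³⁺] = s while [I⁻] ≈ 2.7×10⁻² M.
Ksp = [Bi³⁺][I⁻]^3 = s(2.7×10⁻²)^3
s = 4.8×10⁻¹⁹ / (2.7×10⁻²)^3 = 2.4×10⁻¹⁴
s = 2.4×10⁻¹⁴ M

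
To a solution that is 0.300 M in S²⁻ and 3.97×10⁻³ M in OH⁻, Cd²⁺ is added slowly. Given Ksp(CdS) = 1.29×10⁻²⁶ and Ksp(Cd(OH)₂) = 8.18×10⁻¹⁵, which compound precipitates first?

CdS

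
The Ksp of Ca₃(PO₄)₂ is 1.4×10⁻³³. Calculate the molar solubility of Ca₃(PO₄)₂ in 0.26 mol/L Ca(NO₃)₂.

Ca₃(PO₄)₂(s) ⇌ 3 Ca²⁺(aq) + 2 PO₄³⁻(aq)
Let s be the solubility of Ca₃(PO₄)₂ here. The common ion gives [Ca²⁺] ≈ 0.26 mol/L, and [PO₄³⁻] = 2s.
Ksp = [Ca²⁺]^3[PO₄³⁻]^2 = (0.26)^3(2s)^2
(2s)^2 = 1.4×10⁻³³ / (0.26)^3 = 8.0×10⁻³²
s = 1.4×10⁻¹⁶ mol/L

1.4×10⁻¹⁶ M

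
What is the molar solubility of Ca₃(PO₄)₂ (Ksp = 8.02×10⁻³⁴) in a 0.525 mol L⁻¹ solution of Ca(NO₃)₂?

3.72×10⁻¹⁷ M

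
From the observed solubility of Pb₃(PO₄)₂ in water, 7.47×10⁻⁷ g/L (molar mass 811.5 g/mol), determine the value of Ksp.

Ksp = 7.14×10⁻⁴⁴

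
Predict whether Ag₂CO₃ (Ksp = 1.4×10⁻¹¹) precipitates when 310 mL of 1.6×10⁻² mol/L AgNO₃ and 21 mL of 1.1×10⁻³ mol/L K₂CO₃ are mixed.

Yes

The combined volume is 331 mL.
[Ag⁺] = (1.6×10⁻²)(310)/331 = 1.5×10⁻² mol/L
[CO₃²⁻] = (1.1×10⁻³)(21)/331 = 7.0×10⁻⁵ mol/L
Q = [Ag⁺]^2[CO₃²⁻] = 1.6×10⁻⁸
Since Q (1.6×10⁻⁸) exceeds Ksp (1.4×10⁻¹¹), Ag₂CO₃ will precipitate.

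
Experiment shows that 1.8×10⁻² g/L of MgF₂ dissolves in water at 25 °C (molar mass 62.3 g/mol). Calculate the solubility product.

Ksp = 9.6×10⁻¹¹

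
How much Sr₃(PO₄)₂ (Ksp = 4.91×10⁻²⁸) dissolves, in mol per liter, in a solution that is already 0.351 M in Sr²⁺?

Sr₃(PO₄)₂(s) ⇌ 3 Sr²⁺(aq) + 2 PO₄³⁻(aq)
With Sr²⁺ already at 0.351 M and s small, take [Sr²⁺] ≈ 0.351 M and [PO₄³⁻] = 2s.
Ksp = [Sr²⁺]^3[PO₄³⁻]^2 = (0.351)^3(2s)^2
(2s)^2 = 4.91×10⁻²⁸ / (0.351)^3 = 1.14×10⁻²⁶
s = 5.33×10⁻¹⁴ M

5.33×10⁻¹⁴ M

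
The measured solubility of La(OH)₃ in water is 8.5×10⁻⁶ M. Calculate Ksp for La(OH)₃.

La(OH)₃(s) ⇌ La³⁺(aq) + 3 OH⁻(aq)
Call the molar solubility s, so that [La³⁺] = s and [OH⁻] = 3s.
Ksp = [La³⁺][OH⁻]^3 = s · (3s)^3 = 27s^4
Ksp = 27 × (8.5×10⁻⁶)^4 = 1.4×10⁻¹⁹

Ksp = 1.4×10⁻¹⁹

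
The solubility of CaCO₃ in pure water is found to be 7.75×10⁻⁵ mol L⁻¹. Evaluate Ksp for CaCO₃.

Ksp = 6.01×10⁻⁹

CaCO₃(s) ⇌ Ca²⁺(aq) + CO₃²⁻(aq)
If s mol/L of CaCO₃ dissolves, [Ca²⁺] = s and [CO₃²⁻] = s.
Ksp = [Ca²⁺][CO₃²⁻] = s · s = s^2
Ksp = (7.75×10⁻⁵)^2 = 6.01×10⁻⁹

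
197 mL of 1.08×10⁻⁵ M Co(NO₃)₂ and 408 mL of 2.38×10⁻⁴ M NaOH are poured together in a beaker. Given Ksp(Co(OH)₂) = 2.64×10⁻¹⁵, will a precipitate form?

Yes

Total volume after mixing = 197 + 408 = 605 mL.
[Co²⁺] = (1.08×10⁻⁵)(197)/605 = 3.52×10⁻⁶ M
[OH⁻] = (2.38×10⁻⁴)(408)/605 = 1.61×10⁻⁴ M
Q = [Co²⁺][OH⁻]^2 = 9.06×10⁻¹⁴
Q = 9.06×10⁻¹⁴ > Ksp = 2.64×10⁻¹⁵, so the solution is supersaturated and Co(OH)₂ precipitates.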